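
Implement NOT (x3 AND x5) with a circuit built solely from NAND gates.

(((x3 NAND x5) NAND (x3 NAND x5)) NAND ((x3 NAND x5) NAND (x3 NAND x5)))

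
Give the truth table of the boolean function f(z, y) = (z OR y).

z | y | Output
--------------
0 | 0 | 0
0 | 1 | 1
1 | 0 | 1
1 | 1 | 1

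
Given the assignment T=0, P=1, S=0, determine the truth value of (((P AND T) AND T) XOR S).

Substituting: (((1 AND 0) AND 0) XOR 0)
= 0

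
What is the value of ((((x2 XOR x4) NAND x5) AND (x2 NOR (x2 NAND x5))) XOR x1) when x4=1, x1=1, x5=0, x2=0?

Substituting: ((((0 XOR 1) NAND 0) AND (0 NOR (0 NAND 0))) XOR 1)
= 1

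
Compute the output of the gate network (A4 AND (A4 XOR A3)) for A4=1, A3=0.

Substituting: (1 AND (1 XOR 0))
= 1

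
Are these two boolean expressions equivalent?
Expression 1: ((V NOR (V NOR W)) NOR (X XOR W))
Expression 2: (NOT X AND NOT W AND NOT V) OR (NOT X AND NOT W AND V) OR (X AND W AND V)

Yes, they are equivalent — the two output columns agree on all 8 assignments:
X | W | V | Expression 1 | Expression 2
---------------------------------------
0 | 0 | 0 | 1 | 1
0 | 0 | 1 | 1 | 1
0 | 1 | 0 | 0 | 0
0 | 1 | 1 | 0 | 0
1 | 0 | 0 | 0 | 0
1 | 0 | 1 | 0 | 0
1 | 1 | 0 | 0 | 0
1 | 1 | 1 | 1 | 1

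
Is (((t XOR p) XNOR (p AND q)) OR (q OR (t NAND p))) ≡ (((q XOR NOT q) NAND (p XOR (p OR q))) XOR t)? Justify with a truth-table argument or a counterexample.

No. Counterexample: with p=0, q=0, t=1, Expression 1 = 1 but Expression 2 = 0.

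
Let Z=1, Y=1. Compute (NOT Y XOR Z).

Substituting: (NOT 1 XOR 1)
= 1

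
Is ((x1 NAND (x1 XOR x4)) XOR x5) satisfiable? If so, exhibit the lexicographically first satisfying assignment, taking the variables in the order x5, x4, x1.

x5=0, x4=0, x1=0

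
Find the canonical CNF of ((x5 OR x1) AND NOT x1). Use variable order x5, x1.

(x5 OR x1) AND (x5 OR NOT x1) AND (NOT x5 OR NOT x1)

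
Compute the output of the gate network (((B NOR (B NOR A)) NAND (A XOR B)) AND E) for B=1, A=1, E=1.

Substituting: (((1 NOR (1 NOR 1)) NAND (1 XOR 1)) AND 1)
= 1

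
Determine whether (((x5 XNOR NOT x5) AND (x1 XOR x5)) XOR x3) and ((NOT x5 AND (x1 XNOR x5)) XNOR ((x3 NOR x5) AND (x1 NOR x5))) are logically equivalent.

No. Counterexample: with x1=0, x5=0, x3=0, Expression 1 = 0 but Expression 2 = 1.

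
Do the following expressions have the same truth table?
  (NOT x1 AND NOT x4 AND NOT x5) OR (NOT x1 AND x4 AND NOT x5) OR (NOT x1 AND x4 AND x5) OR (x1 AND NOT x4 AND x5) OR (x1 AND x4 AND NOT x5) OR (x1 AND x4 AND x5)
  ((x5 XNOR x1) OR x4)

Yes, they are equivalent — the two output columns agree on all 8 assignments:
x1 | x4 | x5 | Expression 1 | Expression 2
------------------------------------------
0 | 0 | 0 | 1 | 1
0 | 0 | 1 | 0 | 0
0 | 1 | 0 | 1 | 1
0 | 1 | 1 | 1 | 1
1 | 0 | 0 | 0 | 0
1 | 0 | 1 | 1 | 1
1 | 1 | 0 | 1 | 1
1 | 1 | 1 | 1 | 1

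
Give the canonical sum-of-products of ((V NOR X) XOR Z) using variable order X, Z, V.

Σm(0, 3, 6, 7) = (NOT X AND NOT Z AND NOT V) OR (NOT X AND Z AND V) OR (X AND Z AND NOT V) OR (X AND Z AND V)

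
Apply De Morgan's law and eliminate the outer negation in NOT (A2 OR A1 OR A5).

NOT A2 AND NOT A1 AND NOT A5
De Morgan's: NOT(OR of terms) = AND of negations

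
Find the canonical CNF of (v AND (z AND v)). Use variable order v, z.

(v OR z) AND (v OR NOT z) AND (NOT v OR z)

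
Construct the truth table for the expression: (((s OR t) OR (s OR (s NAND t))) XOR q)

q | t | s | Output
------------------
0 | 0 | 0 | 1
0 | 0 | 1 | 1
0 | 1 | 0 | 1
0 | 1 | 1 | 1
1 | 0 | 0 | 0
1 | 0 | 1 | 0
1 | 1 | 0 | 0
1 | 1 | 1 | 0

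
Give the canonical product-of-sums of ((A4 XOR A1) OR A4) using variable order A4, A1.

ΠM(0) = (A4 OR A1)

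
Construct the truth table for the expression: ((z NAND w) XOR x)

w | x | z | Output
------------------
0 | 0 | 0 | 1
0 | 0 | 1 | 1
0 | 1 | 0 | 0
0 | 1 | 1 | 0
1 | 0 | 0 | 1
1 | 0 | 1 | 0
1 | 1 | 0 | 0
1 | 1 | 1 | 1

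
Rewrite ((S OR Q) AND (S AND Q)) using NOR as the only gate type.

((((S NOR Q) NOR (S NOR Q)) NOR ((S NOR Q) NOR (S NOR Q))) NOR (((S NOR S) NOR (Q NOR Q)) NOR ((S NOR S) NOR (Q NOR Q))))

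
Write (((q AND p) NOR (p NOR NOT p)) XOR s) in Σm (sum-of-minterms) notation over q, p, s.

Σm(0, 2, 4, 7) = (NOT q AND NOT p AND NOT s) OR (NOT q AND p AND NOT s) OR (q AND NOT p AND NOT s) OR (q AND p AND s)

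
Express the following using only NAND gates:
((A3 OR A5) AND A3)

((((A3 NAND A3) NAND (A5 NAND A5)) NAND A3) NAND (((A3 NAND A3) NAND (A5 NAND A5)) NAND A3))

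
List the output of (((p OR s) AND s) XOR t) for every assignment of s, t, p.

s | t | p | Output
------------------
0 | 0 | 0 | 0
0 | 0 | 1 | 0
0 | 1 | 0 | 1
0 | 1 | 1 | 1
1 | 0 | 0 | 1
1 | 0 | 1 | 1
1 | 1 | 0 | 0
1 | 1 | 1 | 0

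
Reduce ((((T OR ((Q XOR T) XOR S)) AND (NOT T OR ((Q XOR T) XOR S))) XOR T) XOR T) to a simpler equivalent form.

By XOR self-cancellation ((E XOR v) XOR v = E) then distribution ((E OR v) AND (E OR NOT v) = E):
= ((Q XOR T) XOR S)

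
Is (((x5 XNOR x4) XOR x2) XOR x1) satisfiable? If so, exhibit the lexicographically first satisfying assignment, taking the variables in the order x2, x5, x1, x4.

x2=0, x5=0, x1=0, x4=0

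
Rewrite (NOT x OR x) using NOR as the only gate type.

(((x NOR x) NOR x) NOR ((x NOR x) NOR x))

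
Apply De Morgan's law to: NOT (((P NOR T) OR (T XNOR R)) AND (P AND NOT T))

NOT ((P NOR T) OR (T XNOR R)) OR NOT (P AND NOT T)
De Morgan's: NOT(AND of terms) = OR of negations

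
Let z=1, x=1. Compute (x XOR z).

Substituting: (1 XOR 1)
= 0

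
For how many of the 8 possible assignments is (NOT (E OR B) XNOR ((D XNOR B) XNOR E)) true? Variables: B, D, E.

Satisfying assignments: (0,1,0), (0,1,1), (1,0,1), (1,1,0)
Count: 4 out of 8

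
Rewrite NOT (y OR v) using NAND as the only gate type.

(((y NAND y) NAND (v NAND v)) NAND ((y NAND y) NAND (v NAND v)))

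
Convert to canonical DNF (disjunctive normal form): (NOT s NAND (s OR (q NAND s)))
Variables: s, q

(s AND NOT q) OR (s AND q)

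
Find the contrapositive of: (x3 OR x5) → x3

Contrapositive: NOT x3 → NOT (x3 OR x5)
Note: A statement and its contrapositive are logically equivalent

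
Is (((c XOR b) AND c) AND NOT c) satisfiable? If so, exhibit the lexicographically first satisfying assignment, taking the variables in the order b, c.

UNSATISFIABLE - no assignment makes this expression true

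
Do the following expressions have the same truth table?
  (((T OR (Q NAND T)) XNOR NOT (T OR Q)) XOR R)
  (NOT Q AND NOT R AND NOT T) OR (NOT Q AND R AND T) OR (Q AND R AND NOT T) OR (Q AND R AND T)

Yes, they are equivalent — the two output columns agree on all 8 assignments:
Q | R | T | Expression 1 | Expression 2
---------------------------------------
0 | 0 | 0 | 1 | 1
0 | 0 | 1 | 0 | 0
0 | 1 | 0 | 0 | 0
0 | 1 | 1 | 1 | 1
1 | 0 | 0 | 0 | 0
1 | 0 | 1 | 0 | 0
1 | 1 | 0 | 1 | 1
1 | 1 | 1 | 1 | 1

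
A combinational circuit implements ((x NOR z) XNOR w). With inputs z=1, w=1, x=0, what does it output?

Substituting: ((0 NOR 1) XNOR 1)
= 0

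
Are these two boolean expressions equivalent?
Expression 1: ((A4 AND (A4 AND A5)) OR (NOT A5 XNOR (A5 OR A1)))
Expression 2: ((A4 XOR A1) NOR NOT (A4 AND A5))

No. Counterexample: with A4=0, A5=0, A1=1, Expression 1 = 1 but Expression 2 = 0.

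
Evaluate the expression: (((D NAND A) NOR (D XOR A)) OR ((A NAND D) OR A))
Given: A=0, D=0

Substituting: (((0 NAND 0) NOR (0 XOR 0)) OR ((0 NAND 0) OR 0))
= 1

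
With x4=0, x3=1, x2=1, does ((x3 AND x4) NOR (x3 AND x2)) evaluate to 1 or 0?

Substituting: ((1 AND 0) NOR (1 AND 1))
= 0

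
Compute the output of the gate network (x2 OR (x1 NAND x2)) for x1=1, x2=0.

Substituting: (0 OR (1 NAND 0))
= 1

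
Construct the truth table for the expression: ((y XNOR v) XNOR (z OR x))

y | z | v | x | Output
----------------------
0 | 0 | 0 | 0 | 0
0 | 0 | 0 | 1 | 1
0 | 0 | 1 | 0 | 1
0 | 0 | 1 | 1 | 0
0 | 1 | 0 | 0 | 1
0 | 1 | 0 | 1 | 1
0 | 1 | 1 | 0 | 0
0 | 1 | 1 | 1 | 0
1 | 0 | 0 | 0 | 1
1 | 0 | 0 | 1 | 0
1 | 0 | 1 | 0 | 0
1 | 0 | 1 | 1 | 1
1 | 1 | 0 | 0 | 0
1 | 1 | 0 | 1 | 0
1 | 1 | 1 | 0 | 1
1 | 1 | 1 | 1 | 1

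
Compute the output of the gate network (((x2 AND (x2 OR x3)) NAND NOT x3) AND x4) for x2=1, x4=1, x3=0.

Substituting: (((1 AND (1 OR 0)) NAND NOT 0) AND 1)
= 0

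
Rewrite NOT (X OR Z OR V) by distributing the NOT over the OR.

NOT X AND NOT Z AND NOT V
De Morgan's: NOT(OR of terms) = AND of negations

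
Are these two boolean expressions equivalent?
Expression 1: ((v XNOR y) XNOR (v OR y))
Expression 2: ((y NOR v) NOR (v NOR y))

No. Counterexample: with v=0, y=1, Expression 1 = 0 but Expression 2 = 1.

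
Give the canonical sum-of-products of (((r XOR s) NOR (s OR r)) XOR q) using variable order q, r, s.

Σm(0, 5, 6, 7) = (NOT q AND NOT r AND NOT s) OR (q AND NOT r AND s) OR (q AND r AND NOT s) OR (q AND r AND s)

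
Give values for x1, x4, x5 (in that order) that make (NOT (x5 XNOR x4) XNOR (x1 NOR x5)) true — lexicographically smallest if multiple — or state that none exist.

x1=0, x4=1, x5=0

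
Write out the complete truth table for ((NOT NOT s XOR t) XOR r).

t | r | s | Output
------------------
0 | 0 | 0 | 0
0 | 0 | 1 | 1
0 | 1 | 0 | 1
0 | 1 | 1 | 0
1 | 0 | 0 | 1
1 | 0 | 1 | 0
1 | 1 | 0 | 0
1 | 1 | 1 | 1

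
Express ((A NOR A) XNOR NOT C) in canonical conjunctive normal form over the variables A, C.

(A OR NOT C) AND (NOT A OR C)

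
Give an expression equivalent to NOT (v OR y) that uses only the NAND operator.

(((v NAND v) NAND (y NAND y)) NAND ((v NAND v) NAND (y NAND y)))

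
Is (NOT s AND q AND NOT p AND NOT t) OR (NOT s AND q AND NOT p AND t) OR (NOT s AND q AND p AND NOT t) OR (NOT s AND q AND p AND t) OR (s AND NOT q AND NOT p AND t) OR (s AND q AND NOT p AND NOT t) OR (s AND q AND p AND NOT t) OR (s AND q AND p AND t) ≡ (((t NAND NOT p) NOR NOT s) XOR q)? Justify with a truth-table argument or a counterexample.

Yes, they are equivalent — the two output columns agree on all 16 assignments:
s | q | p | t | Expression 1 | Expression 2
-------------------------------------------
0 | 0 | 0 | 0 | 0 | 0
0 | 0 | 0 | 1 | 0 | 0
0 | 0 | 1 | 0 | 0 | 0
0 | 0 | 1 | 1 | 0 | 0
0 | 1 | 0 | 0 | 1 | 1
0 | 1 | 0 | 1 | 1 | 1
0 | 1 | 1 | 0 | 1 | 1
0 | 1 | 1 | 1 | 1 | 1
1 | 0 | 0 | 0 | 0 | 0
1 | 0 | 0 | 1 | 1 | 1
1 | 0 | 1 | 0 | 0 | 0
1 | 0 | 1 | 1 | 0 | 0
1 | 1 | 0 | 0 | 1 | 1
1 | 1 | 0 | 1 | 0 | 0
1 | 1 | 1 | 0 | 1 | 1
1 | 1 | 1 | 1 | 1 | 1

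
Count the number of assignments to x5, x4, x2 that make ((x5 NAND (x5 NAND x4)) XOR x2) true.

Satisfying assignments: (0,0,0), (0,1,0), (1,0,1), (1,1,0)
Count: 4 out of 8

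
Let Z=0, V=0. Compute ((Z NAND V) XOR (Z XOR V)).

Substituting: ((0 NAND 0) XOR (0 XOR 0))
= 1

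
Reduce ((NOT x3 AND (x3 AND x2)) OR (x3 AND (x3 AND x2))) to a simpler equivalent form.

By distribution ((E AND v) OR (E AND NOT v) = E):
= (x3 AND x2)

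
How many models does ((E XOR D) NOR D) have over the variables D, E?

Satisfying assignments: (0,0)
Count: 1 out of 4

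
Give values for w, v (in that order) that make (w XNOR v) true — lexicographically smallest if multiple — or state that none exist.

w=0, v=0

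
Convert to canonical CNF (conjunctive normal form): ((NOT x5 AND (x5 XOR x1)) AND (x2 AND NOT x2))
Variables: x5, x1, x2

(x5 OR x1 OR x2) AND (x5 OR x1 OR NOT x2) AND (x5 OR NOT x1 OR x2) AND (x5 OR NOT x1 OR NOT x2) AND (NOT x5 OR x1 OR x2) AND (NOT x5 OR x1 OR NOT x2) AND (NOT x5 OR NOT x1 OR x2) AND (NOT x5 OR NOT x1 OR NOT x2)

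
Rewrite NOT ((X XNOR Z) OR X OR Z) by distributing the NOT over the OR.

NOT (X XNOR Z) AND NOT X AND NOT Z
De Morgan's: NOT(OR of terms) = AND of negations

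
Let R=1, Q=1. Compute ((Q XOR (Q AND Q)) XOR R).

Substituting: ((1 XOR (1 AND 1)) XOR 1)
= 1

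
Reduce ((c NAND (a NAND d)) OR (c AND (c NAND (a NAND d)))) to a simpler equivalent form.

By absorption (E OR (E AND v) = E):
= (c NAND (a NAND d))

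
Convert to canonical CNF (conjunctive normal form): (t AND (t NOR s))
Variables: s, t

(s OR t) AND (s OR NOT t) AND (NOT s OR t) AND (NOT s OR NOT t)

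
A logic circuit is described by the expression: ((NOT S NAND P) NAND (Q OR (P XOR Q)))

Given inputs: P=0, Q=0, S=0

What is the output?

Substituting: ((NOT 0 NAND 0) NAND (0 OR (0 XOR 0)))
= 1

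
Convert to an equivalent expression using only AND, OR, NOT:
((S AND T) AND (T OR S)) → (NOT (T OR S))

NOT ((S AND T) AND (T OR S)) OR (NOT (T OR S))
(Implication elimination: A → B = NOT A OR B)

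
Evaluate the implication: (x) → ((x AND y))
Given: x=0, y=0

Antecedent (x) = 0; consequent ((x AND y)) = 0.
0 → 0 = 1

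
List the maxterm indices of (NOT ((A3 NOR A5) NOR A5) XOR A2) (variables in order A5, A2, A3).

ΠM(1, 2, 6, 7) = (A5 OR A2 OR NOT A3) AND (A5 OR NOT A2 OR A3) AND (NOT A5 OR NOT A2 OR A3) AND (NOT A5 OR NOT A2 OR NOT A3)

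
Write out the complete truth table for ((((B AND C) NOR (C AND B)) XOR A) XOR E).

A | B | E | C | Output
----------------------
0 | 0 | 0 | 0 | 1
0 | 0 | 0 | 1 | 1
0 | 0 | 1 | 0 | 0
0 | 0 | 1 | 1 | 0
0 | 1 | 0 | 0 | 1
0 | 1 | 0 | 1 | 0
0 | 1 | 1 | 0 | 0
0 | 1 | 1 | 1 | 1
1 | 0 | 0 | 0 | 0
1 | 0 | 0 | 1 | 0
1 | 0 | 1 | 0 | 1
1 | 0 | 1 | 1 | 1
1 | 1 | 0 | 0 | 0
1 | 1 | 0 | 1 | 1
1 | 1 | 1 | 0 | 1
1 | 1 | 1 | 1 | 0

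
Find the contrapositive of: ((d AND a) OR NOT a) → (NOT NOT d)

Contrapositive: NOT d → NOT ((d AND a) OR NOT a)
Note: A statement and its contrapositive are logically equivalent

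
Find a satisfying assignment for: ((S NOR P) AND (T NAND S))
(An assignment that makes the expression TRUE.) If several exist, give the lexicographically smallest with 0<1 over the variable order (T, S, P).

T=0, S=0, P=0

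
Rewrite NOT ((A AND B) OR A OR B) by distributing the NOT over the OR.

NOT (A AND B) AND NOT A AND NOT B
De Morgan's: NOT(OR of terms) = AND of negations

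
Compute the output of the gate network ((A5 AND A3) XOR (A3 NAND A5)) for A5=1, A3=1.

Substituting: ((1 AND 1) XOR (1 NAND 1))
= 1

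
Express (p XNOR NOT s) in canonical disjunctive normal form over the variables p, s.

(NOT p AND s) OR (p AND NOT s)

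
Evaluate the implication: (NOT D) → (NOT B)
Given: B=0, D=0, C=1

Antecedent (NOT D) = 1; consequent (NOT B) = 1.
1 → 1 = 1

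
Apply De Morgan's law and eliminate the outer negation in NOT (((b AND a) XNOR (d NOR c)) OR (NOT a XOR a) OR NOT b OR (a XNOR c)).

NOT ((b AND a) XNOR (d NOR c)) AND NOT (NOT a XOR a) AND b AND NOT (a XNOR c)
De Morgan's: NOT(OR of terms) = AND of negations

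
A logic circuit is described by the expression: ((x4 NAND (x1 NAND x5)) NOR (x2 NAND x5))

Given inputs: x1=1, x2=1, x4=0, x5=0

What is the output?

Substituting: ((0 NAND (1 NAND 0)) NOR (1 NAND 0))
= 0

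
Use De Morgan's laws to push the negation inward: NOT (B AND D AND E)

NOT B OR NOT D OR NOT E
De Morgan's: NOT(AND of terms) = OR of negations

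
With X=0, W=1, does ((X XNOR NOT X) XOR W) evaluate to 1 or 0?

Substituting: ((0 XNOR NOT 0) XOR 1)
= 1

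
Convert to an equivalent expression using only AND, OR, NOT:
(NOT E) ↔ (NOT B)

((NOT E) AND (NOT B)) OR (E AND B)
(Biconditional = both true or both false)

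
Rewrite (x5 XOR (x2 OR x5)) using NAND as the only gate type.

((x5 NAND (x5 NAND ((x2 NAND x2) NAND (x5 NAND x5)))) NAND (((x2 NAND x2) NAND (x5 NAND x5)) NAND (x5 NAND ((x2 NAND x2) NAND (x5 NAND x5)))))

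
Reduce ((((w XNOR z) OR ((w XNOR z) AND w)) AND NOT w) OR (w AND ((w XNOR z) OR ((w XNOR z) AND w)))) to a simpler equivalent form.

By distribution ((E AND v) OR (E AND NOT v) = E) then absorption (E OR (E AND v) = E):
= (w XNOR z)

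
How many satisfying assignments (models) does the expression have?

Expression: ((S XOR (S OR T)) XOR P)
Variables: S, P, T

Satisfying assignments: (0,0,1), (0,1,0), (1,1,0), (1,1,1)
Count: 4 out of 8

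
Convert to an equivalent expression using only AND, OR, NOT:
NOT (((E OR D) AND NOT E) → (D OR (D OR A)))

((E OR D) AND NOT E) AND NOT (D OR (D OR A))
(Negated implication: NOT(A → B) = A AND NOT B)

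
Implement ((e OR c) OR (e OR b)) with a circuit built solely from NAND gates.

((((e NAND e) NAND (c NAND c)) NAND ((e NAND e) NAND (c NAND c))) NAND (((e NAND e) NAND (b NAND b)) NAND ((e NAND e) NAND (b NAND b))))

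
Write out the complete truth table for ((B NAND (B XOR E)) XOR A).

E | A | B | Output
------------------
0 | 0 | 0 | 1
0 | 0 | 1 | 0
0 | 1 | 0 | 0
0 | 1 | 1 | 1
1 | 0 | 0 | 1
1 | 0 | 1 | 1
1 | 1 | 0 | 0
1 | 1 | 1 | 0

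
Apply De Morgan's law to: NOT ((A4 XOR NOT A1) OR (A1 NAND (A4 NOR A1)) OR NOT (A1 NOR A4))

NOT (A4 XOR NOT A1) AND NOT (A1 NAND (A4 NOR A1)) AND (A1 NOR A4)
De Morgan's: NOT(OR of terms) = AND of negations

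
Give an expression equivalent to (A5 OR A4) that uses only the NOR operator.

((A5 NOR A4) NOR (A5 NOR A4))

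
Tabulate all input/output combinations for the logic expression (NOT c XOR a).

a | c | Output
--------------
0 | 0 | 1
0 | 1 | 0
1 | 0 | 0
1 | 1 | 1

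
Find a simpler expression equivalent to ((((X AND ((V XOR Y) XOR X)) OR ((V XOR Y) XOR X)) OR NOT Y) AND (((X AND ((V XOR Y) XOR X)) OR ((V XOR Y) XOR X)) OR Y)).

By distribution ((E OR v) AND (E OR NOT v) = E) then absorption (E OR (E AND v) = E):
= ((V XOR Y) XOR X)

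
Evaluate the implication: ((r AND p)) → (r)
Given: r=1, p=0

Antecedent ((r AND p)) = 0; consequent (r) = 1.
0 → 1 = 1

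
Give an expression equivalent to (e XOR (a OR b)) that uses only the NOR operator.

((((e NOR ((a NOR b) NOR (a NOR b))) NOR (e NOR ((a NOR b) NOR (a NOR b)))) NOR ((e NOR ((a NOR b) NOR (a NOR b))) NOR (e NOR ((a NOR b) NOR (a NOR b))))) NOR ((((e NOR e) NOR (((a NOR b) NOR (a NOR b)) NOR ((a NOR b) NOR (a NOR b)))) NOR ((e NOR e) NOR (((a NOR b) NOR (a NOR b)) NOR ((a NOR b) NOR (a NOR b))))) NOR (((e NOR e) NOR (((a NOR b) NOR (a NOR b)) NOR ((a NOR b) NOR (a NOR b)))) NOR ((e NOR e) NOR (((a NOR b) NOR (a NOR b)) NOR ((a NOR b) NOR (a NOR b)))))))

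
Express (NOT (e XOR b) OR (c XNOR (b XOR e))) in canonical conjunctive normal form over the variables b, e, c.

(b OR NOT e OR c) AND (NOT b OR e OR c)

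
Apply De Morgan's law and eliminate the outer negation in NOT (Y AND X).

NOT Y OR NOT X
De Morgan's: NOT(AND of terms) = OR of negations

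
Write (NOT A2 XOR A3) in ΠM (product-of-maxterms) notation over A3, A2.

ΠM(1, 2) = (A3 OR NOT A2) AND (NOT A3 OR A2)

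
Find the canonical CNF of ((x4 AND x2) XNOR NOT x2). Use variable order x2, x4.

(x2 OR x4) AND (x2 OR NOT x4) AND (NOT x2 OR NOT x4)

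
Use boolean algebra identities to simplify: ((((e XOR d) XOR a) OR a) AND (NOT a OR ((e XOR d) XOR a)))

By distribution ((E OR v) AND (E OR NOT v) = E):
= ((e XOR d) XOR a)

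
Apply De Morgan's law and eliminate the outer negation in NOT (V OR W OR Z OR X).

NOT V AND NOT W AND NOT Z AND NOT X
De Morgan's: NOT(OR of terms) = AND of negations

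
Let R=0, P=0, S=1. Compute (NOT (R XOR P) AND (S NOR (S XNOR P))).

Substituting: (NOT (0 XOR 0) AND (1 NOR (1 XNOR 0)))
= 0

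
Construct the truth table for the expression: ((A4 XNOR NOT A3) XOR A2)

A3 | A2 | A4 | Output
---------------------
0 | 0 | 0 | 0
0 | 0 | 1 | 1
0 | 1 | 0 | 1
0 | 1 | 1 | 0
1 | 0 | 0 | 1
1 | 0 | 1 | 0
1 | 1 | 0 | 0
1 | 1 | 1 | 1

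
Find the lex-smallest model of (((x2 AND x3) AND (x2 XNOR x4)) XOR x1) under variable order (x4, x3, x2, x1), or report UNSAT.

x4=0, x3=0, x2=0, x1=1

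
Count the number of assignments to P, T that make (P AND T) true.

Satisfying assignments: (1,1)
Count: 1 out of 4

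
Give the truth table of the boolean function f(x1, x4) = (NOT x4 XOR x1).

x1 | x4 | Output
----------------
0 | 0 | 1
0 | 1 | 0
1 | 0 | 0
1 | 1 | 1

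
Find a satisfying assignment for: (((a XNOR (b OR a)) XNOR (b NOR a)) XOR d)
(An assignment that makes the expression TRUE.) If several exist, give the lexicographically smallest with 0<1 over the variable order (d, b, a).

d=0, b=0, a=0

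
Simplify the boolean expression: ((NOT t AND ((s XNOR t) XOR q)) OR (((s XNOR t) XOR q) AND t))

By distribution ((E AND v) OR (E AND NOT v) = E):
= ((s XNOR t) XOR q)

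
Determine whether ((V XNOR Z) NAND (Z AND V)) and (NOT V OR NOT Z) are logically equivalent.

Yes, they are equivalent — the two output columns agree on all 4 assignments:
V | Z | Expression 1 | Expression 2
-----------------------------------
0 | 0 | 1 | 1
0 | 1 | 1 | 1
1 | 0 | 1 | 1
1 | 1 | 0 | 0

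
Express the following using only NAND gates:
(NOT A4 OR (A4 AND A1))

(((A4 NAND A4) NAND (A4 NAND A4)) NAND (((A4 NAND A1) NAND (A4 NAND A1)) NAND ((A4 NAND A1) NAND (A4 NAND A1))))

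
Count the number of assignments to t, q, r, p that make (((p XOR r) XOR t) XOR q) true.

Satisfying assignments: (0,0,0,1), (0,0,1,0), (0,1,0,0), (0,1,1,1), (1,0,0,0), (1,0,1,1), (1,1,0,1), (1,1,1,0)
Count: 8 out of 16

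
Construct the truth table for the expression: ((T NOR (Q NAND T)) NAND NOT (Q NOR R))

Q | T | R | Output
------------------
0 | 0 | 0 | 1
0 | 0 | 1 | 1
0 | 1 | 0 | 1
0 | 1 | 1 | 1
1 | 0 | 0 | 1
1 | 0 | 1 | 1
1 | 1 | 0 | 1
1 | 1 | 1 | 1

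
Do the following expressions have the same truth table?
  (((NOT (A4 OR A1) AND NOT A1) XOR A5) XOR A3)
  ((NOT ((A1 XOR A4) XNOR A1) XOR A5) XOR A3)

No. Counterexample: with A5=0, A1=0, A4=0, A3=0, Expression 1 = 1 but Expression 2 = 0.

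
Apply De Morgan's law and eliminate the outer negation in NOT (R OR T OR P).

NOT R AND NOT T AND NOT P
De Morgan's: NOT(OR of terms) = AND of negations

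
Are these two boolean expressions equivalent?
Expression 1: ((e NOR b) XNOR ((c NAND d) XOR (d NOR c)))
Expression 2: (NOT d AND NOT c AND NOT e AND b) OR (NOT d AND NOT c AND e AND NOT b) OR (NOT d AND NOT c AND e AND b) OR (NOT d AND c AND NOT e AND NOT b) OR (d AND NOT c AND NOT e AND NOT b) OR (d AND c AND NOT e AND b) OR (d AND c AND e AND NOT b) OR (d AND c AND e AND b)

Yes, they are equivalent — the two output columns agree on all 16 assignments:
d | c | e | b | Expression 1 | Expression 2
-------------------------------------------
0 | 0 | 0 | 0 | 0 | 0
0 | 0 | 0 | 1 | 1 | 1
0 | 0 | 1 | 0 | 1 | 1
0 | 0 | 1 | 1 | 1 | 1
0 | 1 | 0 | 0 | 1 | 1
0 | 1 | 0 | 1 | 0 | 0
0 | 1 | 1 | 0 | 0 | 0
0 | 1 | 1 | 1 | 0 | 0
1 | 0 | 0 | 0 | 1 | 1
1 | 0 | 0 | 1 | 0 | 0
1 | 0 | 1 | 0 | 0 | 0
1 | 0 | 1 | 1 | 0 | 0
1 | 1 | 0 | 0 | 0 | 0
1 | 1 | 0 | 1 | 1 | 1
1 | 1 | 1 | 0 | 1 | 1
1 | 1 | 1 | 1 | 1 | 1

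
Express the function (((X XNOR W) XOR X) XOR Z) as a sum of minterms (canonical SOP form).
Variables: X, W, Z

Σm(0, 3, 4, 7) = (NOT X AND NOT W AND NOT Z) OR (NOT X AND W AND Z) OR (X AND NOT W AND NOT Z) OR (X AND W AND Z)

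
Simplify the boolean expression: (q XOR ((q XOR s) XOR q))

By XOR self-cancellation ((E XOR v) XOR v = E):
= (q XOR s)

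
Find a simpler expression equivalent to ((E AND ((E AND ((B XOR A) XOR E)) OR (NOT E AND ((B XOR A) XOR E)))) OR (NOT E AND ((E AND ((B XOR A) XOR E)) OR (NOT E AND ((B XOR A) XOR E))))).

By distribution ((E AND v) OR (E AND NOT v) = E) then distribution ((E AND v) OR (E AND NOT v) = E):
= ((B XOR A) XOR E)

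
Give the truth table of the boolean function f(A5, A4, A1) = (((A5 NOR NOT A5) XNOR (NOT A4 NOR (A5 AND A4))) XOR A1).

A5 | A4 | A1 | Output
---------------------
0 | 0 | 0 | 1
0 | 0 | 1 | 0
0 | 1 | 0 | 0
0 | 1 | 1 | 1
1 | 0 | 0 | 1
1 | 0 | 1 | 0
1 | 1 | 0 | 1
1 | 1 | 1 | 0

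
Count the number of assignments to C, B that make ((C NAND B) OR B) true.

Satisfying assignments: (0,0), (0,1), (1,0), (1,1)
Count: 4 out of 4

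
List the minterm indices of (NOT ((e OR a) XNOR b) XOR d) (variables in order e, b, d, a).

Σm(1, 2, 4, 7, 8, 9, 14, 15) = (NOT e AND NOT b AND NOT d AND a) OR (NOT e AND NOT b AND d AND NOT a) OR (NOT e AND b AND NOT d AND NOT a) OR (NOT e AND b AND d AND a) OR (e AND NOT b AND NOT d AND NOT a) OR (e AND NOT b AND NOT d AND a) OR (e AND b AND d AND NOT a) OR (e AND b AND d AND a)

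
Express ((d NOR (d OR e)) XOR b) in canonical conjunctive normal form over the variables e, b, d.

(e OR b OR NOT d) AND (e OR NOT b OR d) AND (NOT e OR b OR d) AND (NOT e OR b OR NOT d)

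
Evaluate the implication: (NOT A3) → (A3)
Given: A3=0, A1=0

Antecedent (NOT A3) = 1; consequent (A3) = 0.
1 → 0 = 0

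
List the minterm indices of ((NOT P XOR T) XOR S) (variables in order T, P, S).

Σm(0, 3, 5, 6) = (NOT T AND NOT P AND NOT S) OR (NOT T AND P AND S) OR (T AND NOT P AND S) OR (T AND P AND NOT S)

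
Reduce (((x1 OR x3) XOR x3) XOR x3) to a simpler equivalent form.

By XOR self-cancellation ((E XOR v) XOR v = E):
= (x1 OR x3)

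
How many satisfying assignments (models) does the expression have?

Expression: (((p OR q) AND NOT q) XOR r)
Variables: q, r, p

Satisfying assignments: (0,0,1), (0,1,0), (1,1,0), (1,1,1)
Count: 4 out of 8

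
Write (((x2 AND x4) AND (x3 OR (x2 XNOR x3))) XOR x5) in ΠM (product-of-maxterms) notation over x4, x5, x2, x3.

ΠM(0, 1, 2, 3, 8, 9, 10, 15) = (x4 OR x5 OR x2 OR x3) AND (x4 OR x5 OR x2 OR NOT x3) AND (x4 OR x5 OR NOT x2 OR x3) AND (x4 OR x5 OR NOT x2 OR NOT x3) AND (NOT x4 OR x5 OR x2 OR x3) AND (NOT x4 OR x5 OR x2 OR NOT x3) AND (NOT x4 OR x5 OR NOT x2 OR x3) AND (NOT x4 OR NOT x5 OR NOT x2 OR NOT x3)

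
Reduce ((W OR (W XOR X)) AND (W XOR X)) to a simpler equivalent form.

By absorption (E AND (E OR v) = E):
= (W XOR X)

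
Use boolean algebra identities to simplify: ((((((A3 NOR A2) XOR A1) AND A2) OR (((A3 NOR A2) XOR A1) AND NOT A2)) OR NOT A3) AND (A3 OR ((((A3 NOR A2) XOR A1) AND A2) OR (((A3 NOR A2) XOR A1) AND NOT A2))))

By distribution ((E OR v) AND (E OR NOT v) = E) then distribution ((E AND v) OR (E AND NOT v) = E):
= ((A3 NOR A2) XOR A1)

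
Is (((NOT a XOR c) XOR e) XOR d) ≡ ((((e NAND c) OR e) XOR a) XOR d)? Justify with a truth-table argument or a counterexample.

No. Counterexample: with a=0, c=0, e=1, d=0, Expression 1 = 0 but Expression 2 = 1.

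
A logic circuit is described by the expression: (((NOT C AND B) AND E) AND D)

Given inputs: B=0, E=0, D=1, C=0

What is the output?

Substituting: (((NOT 0 AND 0) AND 0) AND 1)
= 0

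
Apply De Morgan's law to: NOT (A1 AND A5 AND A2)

NOT A1 OR NOT A5 OR NOT A2
De Morgan's: NOT(AND of terms) = OR of negations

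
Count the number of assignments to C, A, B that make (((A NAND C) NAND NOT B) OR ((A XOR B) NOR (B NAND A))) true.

Satisfying assignments: (0,0,1), (0,1,1), (1,0,1), (1,1,0), (1,1,1)
Count: 5 out of 8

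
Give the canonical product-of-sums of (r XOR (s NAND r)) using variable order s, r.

ΠM(1) = (s OR NOT r)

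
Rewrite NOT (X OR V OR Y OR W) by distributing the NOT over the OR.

NOT X AND NOT V AND NOT Y AND NOT W
De Morgan's: NOT(OR of terms) = AND of negations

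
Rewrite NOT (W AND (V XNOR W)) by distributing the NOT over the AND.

NOT W OR NOT (V XNOR W)
De Morgan's: NOT(AND of terms) = OR of negations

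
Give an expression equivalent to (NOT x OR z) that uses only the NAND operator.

(((x NAND x) NAND (x NAND x)) NAND (z NAND z))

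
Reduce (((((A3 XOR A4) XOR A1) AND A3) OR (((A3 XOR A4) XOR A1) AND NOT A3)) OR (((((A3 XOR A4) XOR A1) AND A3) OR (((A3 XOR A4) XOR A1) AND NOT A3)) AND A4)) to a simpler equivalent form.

By absorption (E OR (E AND v) = E) then distribution ((E AND v) OR (E AND NOT v) = E):
= ((A3 XOR A4) XOR A1)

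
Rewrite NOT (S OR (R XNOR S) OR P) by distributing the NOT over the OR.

NOT S AND NOT (R XNOR S) AND NOT P
De Morgan's: NOT(OR of terms) = AND of negations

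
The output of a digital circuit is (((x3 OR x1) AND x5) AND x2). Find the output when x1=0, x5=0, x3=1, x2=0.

Substituting: (((1 OR 0) AND 0) AND 0)
= 0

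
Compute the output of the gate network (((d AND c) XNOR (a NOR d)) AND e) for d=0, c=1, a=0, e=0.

Substituting: (((0 AND 1) XNOR (0 NOR 0)) AND 0)
= 0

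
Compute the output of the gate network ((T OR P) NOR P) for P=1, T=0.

Substituting: ((0 OR 1) NOR 1)
= 0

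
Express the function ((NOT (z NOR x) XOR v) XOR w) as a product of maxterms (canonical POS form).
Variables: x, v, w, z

ΠM(0, 3, 5, 6, 10, 11, 12, 13) = (x OR v OR w OR z) AND (x OR v OR NOT w OR NOT z) AND (x OR NOT v OR w OR NOT z) AND (x OR NOT v OR NOT w OR z) AND (NOT x OR v OR NOT w OR z) AND (NOT x OR v OR NOT w OR NOT z) AND (NOT x OR NOT v OR w OR z) AND (NOT x OR NOT v OR w OR NOT z)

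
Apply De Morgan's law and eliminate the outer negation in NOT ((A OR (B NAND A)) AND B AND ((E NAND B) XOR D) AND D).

NOT (A OR (B NAND A)) OR NOT B OR NOT ((E NAND B) XOR D) OR NOT D
De Morgan's: NOT(AND of terms) = OR of negations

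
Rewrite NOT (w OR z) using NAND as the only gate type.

(((w NAND w) NAND (z NAND z)) NAND ((w NAND w) NAND (z NAND z)))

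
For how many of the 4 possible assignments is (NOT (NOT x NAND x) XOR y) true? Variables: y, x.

Satisfying assignments: (1,0), (1,1)
Count: 2 out of 4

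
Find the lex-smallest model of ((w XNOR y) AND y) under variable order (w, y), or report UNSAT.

w=1, y=1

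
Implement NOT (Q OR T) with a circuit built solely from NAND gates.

(((Q NAND Q) NAND (T NAND T)) NAND ((Q NAND Q) NAND (T NAND T)))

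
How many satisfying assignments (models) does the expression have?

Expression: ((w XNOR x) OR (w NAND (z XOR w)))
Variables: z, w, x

Satisfying assignments: (0,0,0), (0,0,1), (0,1,1), (1,0,0), (1,0,1), (1,1,0), (1,1,1)
Count: 7 out of 8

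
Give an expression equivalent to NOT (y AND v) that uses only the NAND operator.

(((y NAND v) NAND (y NAND v)) NAND ((y NAND v) NAND (y NAND v)))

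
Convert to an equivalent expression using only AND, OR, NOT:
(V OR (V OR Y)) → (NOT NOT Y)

NOT (V OR (V OR Y)) OR (NOT NOT Y)
(Implication elimination: A → B = NOT A OR B)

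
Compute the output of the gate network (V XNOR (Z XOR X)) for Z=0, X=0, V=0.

Substituting: (0 XNOR (0 XOR 0))
= 1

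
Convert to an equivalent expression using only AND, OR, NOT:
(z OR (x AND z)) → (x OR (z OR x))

NOT (z OR (x AND z)) OR (x OR (z OR x))
(Implication elimination: A → B = NOT A OR B)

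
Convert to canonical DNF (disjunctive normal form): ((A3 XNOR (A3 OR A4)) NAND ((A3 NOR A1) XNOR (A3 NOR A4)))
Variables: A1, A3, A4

(NOT A1 AND NOT A3 AND A4) OR (A1 AND NOT A3 AND NOT A4) OR (A1 AND NOT A3 AND A4)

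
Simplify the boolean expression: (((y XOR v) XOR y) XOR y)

By XOR self-cancellation ((E XOR v) XOR v = E):
= (y XOR v)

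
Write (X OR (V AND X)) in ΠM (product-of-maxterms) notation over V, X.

ΠM(0, 2) = (V OR X) AND (NOT V OR X)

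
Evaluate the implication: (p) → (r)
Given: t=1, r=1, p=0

Antecedent (p) = 0; consequent (r) = 1.
0 → 1 = 1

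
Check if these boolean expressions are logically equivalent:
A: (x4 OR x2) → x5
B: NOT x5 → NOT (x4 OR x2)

Yes, Contrapositive is always equivalent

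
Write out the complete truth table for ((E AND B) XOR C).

C | B | E | Output
------------------
0 | 0 | 0 | 0
0 | 0 | 1 | 0
0 | 1 | 0 | 0
0 | 1 | 1 | 1
1 | 0 | 0 | 1
1 | 0 | 1 | 1
1 | 1 | 0 | 1
1 | 1 | 1 | 0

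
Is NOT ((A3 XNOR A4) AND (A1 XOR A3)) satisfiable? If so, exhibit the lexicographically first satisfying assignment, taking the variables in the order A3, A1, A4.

A3=0, A1=0, A4=0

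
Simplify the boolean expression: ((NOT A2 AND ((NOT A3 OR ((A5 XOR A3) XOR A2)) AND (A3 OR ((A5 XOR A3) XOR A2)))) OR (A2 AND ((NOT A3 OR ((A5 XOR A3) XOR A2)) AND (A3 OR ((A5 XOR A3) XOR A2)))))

By distribution ((E AND v) OR (E AND NOT v) = E) then distribution ((E OR v) AND (E OR NOT v) = E):
= ((A5 XOR A3) XOR A2)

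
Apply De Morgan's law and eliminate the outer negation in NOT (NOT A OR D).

A AND NOT D
De Morgan's: NOT(OR of terms) = AND of negations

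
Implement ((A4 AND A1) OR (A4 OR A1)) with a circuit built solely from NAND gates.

((((A4 NAND A1) NAND (A4 NAND A1)) NAND ((A4 NAND A1) NAND (A4 NAND A1))) NAND (((A4 NAND A4) NAND (A1 NAND A1)) NAND ((A4 NAND A4) NAND (A1 NAND A1))))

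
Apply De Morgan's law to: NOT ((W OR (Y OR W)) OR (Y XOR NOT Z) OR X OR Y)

NOT (W OR (Y OR W)) AND NOT (Y XOR NOT Z) AND NOT X AND NOT Y
De Morgan's: NOT(OR of terms) = AND of negations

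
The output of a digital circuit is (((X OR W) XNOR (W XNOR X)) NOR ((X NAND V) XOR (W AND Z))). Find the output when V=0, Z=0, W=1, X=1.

Substituting: (((1 OR 1) XNOR (1 XNOR 1)) NOR ((1 NAND 0) XOR (1 AND 0)))
= 0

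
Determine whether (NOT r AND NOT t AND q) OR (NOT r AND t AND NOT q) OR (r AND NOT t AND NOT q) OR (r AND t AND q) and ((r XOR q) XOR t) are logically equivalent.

Yes, they are equivalent — the two output columns agree on all 8 assignments:
r | t | q | Expression 1 | Expression 2
---------------------------------------
0 | 0 | 0 | 0 | 0
0 | 0 | 1 | 1 | 1
0 | 1 | 0 | 1 | 1
0 | 1 | 1 | 0 | 0
1 | 0 | 0 | 1 | 1
1 | 0 | 1 | 0 | 0
1 | 1 | 0 | 0 | 0
1 | 1 | 1 | 1 | 1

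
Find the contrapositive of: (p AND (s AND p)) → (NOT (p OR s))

Contrapositive: (p OR s) → NOT (p AND (s AND p))
Note: A statement and its contrapositive are logically equivalent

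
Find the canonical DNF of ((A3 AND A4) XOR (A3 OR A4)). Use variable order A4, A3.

(NOT A4 AND A3) OR (A4 AND NOT A3)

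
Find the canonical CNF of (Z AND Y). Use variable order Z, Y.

(Z OR Y) AND (Z OR NOT Y) AND (NOT Z OR Y)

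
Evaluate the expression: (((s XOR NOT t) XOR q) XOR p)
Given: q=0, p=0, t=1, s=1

Substituting: (((1 XOR NOT 1) XOR 0) XOR 0)
= 1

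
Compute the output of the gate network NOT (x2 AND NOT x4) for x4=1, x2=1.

Substituting: NOT (1 AND NOT 1)
= 1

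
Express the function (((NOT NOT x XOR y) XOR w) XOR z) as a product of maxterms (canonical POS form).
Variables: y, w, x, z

ΠM(0, 3, 5, 6, 9, 10, 12, 15) = (y OR w OR x OR z) AND (y OR w OR NOT x OR NOT z) AND (y OR NOT w OR x OR NOT z) AND (y OR NOT w OR NOT x OR z) AND (NOT y OR w OR x OR NOT z) AND (NOT y OR w OR NOT x OR z) AND (NOT y OR NOT w OR x OR z) AND (NOT y OR NOT w OR NOT x OR NOT z)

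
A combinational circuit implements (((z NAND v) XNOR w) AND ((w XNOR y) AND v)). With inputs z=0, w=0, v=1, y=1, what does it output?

Substituting: (((0 NAND 1) XNOR 0) AND ((0 XNOR 1) AND 1))
= 0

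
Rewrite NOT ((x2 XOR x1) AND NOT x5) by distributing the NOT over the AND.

NOT (x2 XOR x1) OR x5
De Morgan's: NOT(AND of terms) = OR of negations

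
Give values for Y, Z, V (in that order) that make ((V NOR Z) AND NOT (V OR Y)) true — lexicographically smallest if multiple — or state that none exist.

Y=0, Z=0, V=0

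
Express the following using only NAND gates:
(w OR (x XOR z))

((w NAND w) NAND (((x NAND (x NAND z)) NAND (z NAND (x NAND z))) NAND ((x NAND (x NAND z)) NAND (z NAND (x NAND z)))))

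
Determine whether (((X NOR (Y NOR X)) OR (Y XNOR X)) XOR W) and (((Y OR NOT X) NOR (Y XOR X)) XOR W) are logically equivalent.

No. Counterexample: with W=0, Y=0, X=0, Expression 1 = 1 but Expression 2 = 0.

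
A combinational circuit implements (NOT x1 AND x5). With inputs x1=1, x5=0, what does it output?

Substituting: (NOT 1 AND 0)
= 0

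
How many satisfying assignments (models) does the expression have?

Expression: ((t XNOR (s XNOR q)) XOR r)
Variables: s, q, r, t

Satisfying assignments: (0,0,0,1), (0,0,1,0), (0,1,0,0), (0,1,1,1), (1,0,0,0), (1,0,1,1), (1,1,0,1), (1,1,1,0)
Count: 8 out of 16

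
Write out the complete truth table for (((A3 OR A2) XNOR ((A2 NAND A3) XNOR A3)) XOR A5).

A2 | A5 | A3 | Output
---------------------
0 | 0 | 0 | 1
0 | 0 | 1 | 1
0 | 1 | 0 | 0
0 | 1 | 1 | 0
1 | 0 | 0 | 0
1 | 0 | 1 | 0
1 | 1 | 0 | 1
1 | 1 | 1 | 1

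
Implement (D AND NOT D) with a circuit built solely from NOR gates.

((D NOR D) NOR ((D NOR D) NOR (D NOR D)))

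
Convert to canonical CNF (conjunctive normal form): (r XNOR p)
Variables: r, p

(r OR NOT p) AND (NOT r OR p)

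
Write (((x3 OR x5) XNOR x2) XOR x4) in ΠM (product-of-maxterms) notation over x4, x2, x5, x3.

ΠM(1, 2, 3, 4, 8, 13, 14, 15) = (x4 OR x2 OR x5 OR NOT x3) AND (x4 OR x2 OR NOT x5 OR x3) AND (x4 OR x2 OR NOT x5 OR NOT x3) AND (x4 OR NOT x2 OR x5 OR x3) AND (NOT x4 OR x2 OR x5 OR x3) AND (NOT x4 OR NOT x2 OR x5 OR NOT x3) AND (NOT x4 OR NOT x2 OR NOT x5 OR x3) AND (NOT x4 OR NOT x2 OR NOT x5 OR NOT x3)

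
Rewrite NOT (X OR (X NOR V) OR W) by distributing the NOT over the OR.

NOT X AND NOT (X NOR V) AND NOT W
De Morgan's: NOT(OR of terms) = AND of negations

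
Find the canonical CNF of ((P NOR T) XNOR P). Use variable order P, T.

(P OR T) AND (NOT P OR T) AND (NOT P OR NOT T)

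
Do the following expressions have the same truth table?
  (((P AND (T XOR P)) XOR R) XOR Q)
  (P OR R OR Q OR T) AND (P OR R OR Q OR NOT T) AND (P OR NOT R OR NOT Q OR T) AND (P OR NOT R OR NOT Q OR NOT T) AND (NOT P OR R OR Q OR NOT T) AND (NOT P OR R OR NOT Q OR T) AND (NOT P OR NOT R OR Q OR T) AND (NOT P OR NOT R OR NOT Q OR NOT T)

Yes, they are equivalent — the two output columns agree on all 16 assignments:
P | R | Q | T | Expression 1 | Expression 2
-------------------------------------------
0 | 0 | 0 | 0 | 0 | 0
0 | 0 | 0 | 1 | 0 | 0
0 | 0 | 1 | 0 | 1 | 1
0 | 0 | 1 | 1 | 1 | 1
0 | 1 | 0 | 0 | 1 | 1
0 | 1 | 0 | 1 | 1 | 1
0 | 1 | 1 | 0 | 0 | 0
0 | 1 | 1 | 1 | 0 | 0
1 | 0 | 0 | 0 | 1 | 1
1 | 0 | 0 | 1 | 0 | 0
1 | 0 | 1 | 0 | 0 | 0
1 | 0 | 1 | 1 | 1 | 1
1 | 1 | 0 | 0 | 0 | 0
1 | 1 | 0 | 1 | 1 | 1
1 | 1 | 1 | 0 | 1 | 1
1 | 1 | 1 | 1 | 0 | 0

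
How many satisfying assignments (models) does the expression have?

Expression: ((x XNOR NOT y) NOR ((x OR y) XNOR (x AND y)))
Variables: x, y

No assignment satisfies the expression.
Count: 0 out of 4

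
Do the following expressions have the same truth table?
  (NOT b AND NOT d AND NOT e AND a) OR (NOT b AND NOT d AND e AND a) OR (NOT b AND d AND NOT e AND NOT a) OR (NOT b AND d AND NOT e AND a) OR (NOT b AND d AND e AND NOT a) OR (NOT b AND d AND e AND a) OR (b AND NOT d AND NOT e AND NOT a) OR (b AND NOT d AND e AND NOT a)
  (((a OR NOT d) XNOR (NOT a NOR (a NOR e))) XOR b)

Yes, they are equivalent — the two output columns agree on all 16 assignments:
b | d | e | a | Expression 1 | Expression 2
-------------------------------------------
0 | 0 | 0 | 0 | 0 | 0
0 | 0 | 0 | 1 | 1 | 1
0 | 0 | 1 | 0 | 0 | 0
0 | 0 | 1 | 1 | 1 | 1
0 | 1 | 0 | 0 | 1 | 1
0 | 1 | 0 | 1 | 1 | 1
0 | 1 | 1 | 0 | 1 | 1
0 | 1 | 1 | 1 | 1 | 1
1 | 0 | 0 | 0 | 1 | 1
1 | 0 | 0 | 1 | 0 | 0
1 | 0 | 1 | 0 | 1 | 1
1 | 0 | 1 | 1 | 0 | 0
1 | 1 | 0 | 0 | 0 | 0
1 | 1 | 0 | 1 | 0 | 0
1 | 1 | 1 | 0 | 0 | 0
1 | 1 | 1 | 1 | 0 | 0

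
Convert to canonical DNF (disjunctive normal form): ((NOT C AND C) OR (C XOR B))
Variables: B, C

(NOT B AND C) OR (B AND NOT C)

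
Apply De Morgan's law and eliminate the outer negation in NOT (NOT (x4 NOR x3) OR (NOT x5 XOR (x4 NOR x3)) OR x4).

(x4 NOR x3) AND NOT (NOT x5 XOR (x4 NOR x3)) AND NOT x4
De Morgan's: NOT(OR of terms) = AND of negations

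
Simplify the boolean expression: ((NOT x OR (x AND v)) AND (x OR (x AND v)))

By distribution ((E OR v) AND (E OR NOT v) = E):
= (x AND v)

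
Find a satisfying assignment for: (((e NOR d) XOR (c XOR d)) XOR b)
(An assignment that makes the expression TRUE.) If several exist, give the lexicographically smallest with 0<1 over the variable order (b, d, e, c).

b=0, d=0, e=0, c=0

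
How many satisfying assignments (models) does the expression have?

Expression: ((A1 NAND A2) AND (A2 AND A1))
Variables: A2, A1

No assignment satisfies the expression.
Count: 0 out of 4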